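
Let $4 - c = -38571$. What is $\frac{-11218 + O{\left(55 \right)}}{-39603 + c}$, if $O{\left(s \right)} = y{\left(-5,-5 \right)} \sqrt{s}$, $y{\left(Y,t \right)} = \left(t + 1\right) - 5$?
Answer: $\frac{5609}{514} + \frac{9 \sqrt{55}}{1028} \approx 10.977$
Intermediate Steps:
$c = 38575$ ($c = 4 - -38571 = 4 + 38571 = 38575$)
$y{\left(Y,t \right)} = -4 + t$ ($y{\left(Y,t \right)} = \left(1 + t\right) - 5 = -4 + t$)
$O{\left(s \right)} = - 9 \sqrt{s}$ ($O{\left(s \right)} = \left(-4 - 5\right) \sqrt{s} = - 9 \sqrt{s}$)
$\frac{-11218 + O{\left(55 \right)}}{-39603 + c} = \frac{-11218 - 9 \sqrt{55}}{-39603 + 38575} = \frac{-11218 - 9 \sqrt{55}}{-1028} = \left(-11218 - 9 \sqrt{55}\right) \left(- \frac{1}{1028}\right) = \frac{5609}{514} + \frac{9 \sqrt{55}}{1028}$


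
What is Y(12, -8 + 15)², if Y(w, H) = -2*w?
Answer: 576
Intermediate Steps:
Y(12, -8 + 15)² = (-2*12)² = (-24)² = 576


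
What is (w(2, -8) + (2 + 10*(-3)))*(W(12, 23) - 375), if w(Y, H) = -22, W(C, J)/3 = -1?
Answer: 18900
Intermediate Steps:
W(C, J) = -3 (W(C, J) = 3*(-1) = -3)
(w(2, -8) + (2 + 10*(-3)))*(W(12, 23) - 375) = (-22 + (2 + 10*(-3)))*(-3 - 375) = (-22 + (2 - 30))*(-378) = (-22 - 28)*(-378) = -50*(-378) = 18900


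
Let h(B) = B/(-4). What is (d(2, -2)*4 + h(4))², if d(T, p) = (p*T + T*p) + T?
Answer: 625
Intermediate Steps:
d(T, p) = T + 2*T*p (d(T, p) = (T*p + T*p) + T = 2*T*p + T = T + 2*T*p)
h(B) = -B/4 (h(B) = B*(-¼) = -B/4)
(d(2, -2)*4 + h(4))² = ((2*(1 + 2*(-2)))*4 - ¼*4)² = ((2*(1 - 4))*4 - 1)² = ((2*(-3))*4 - 1)² = (-6*4 - 1)² = (-24 - 1)² = (-25)² = 625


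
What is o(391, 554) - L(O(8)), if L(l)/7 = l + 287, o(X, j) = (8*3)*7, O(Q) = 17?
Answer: -1960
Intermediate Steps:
o(X, j) = 168 (o(X, j) = 24*7 = 168)
L(l) = 2009 + 7*l (L(l) = 7*(l + 287) = 7*(287 + l) = 2009 + 7*l)
o(391, 554) - L(O(8)) = 168 - (2009 + 7*17) = 168 - (2009 + 119) = 168 - 1*2128 = 168 - 2128 = -1960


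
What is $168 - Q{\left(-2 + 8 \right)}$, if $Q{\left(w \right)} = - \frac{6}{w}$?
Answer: $169$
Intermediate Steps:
$168 - Q{\left(-2 + 8 \right)} = 168 - - \frac{6}{-2 + 8} = 168 - - \frac{6}{6} = 168 - \left(-6\right) \frac{1}{6} = 168 - -1 = 168 + 1 = 169$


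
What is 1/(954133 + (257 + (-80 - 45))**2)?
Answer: 1/971557 ≈ 1.0293e-6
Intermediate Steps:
1/(954133 + (257 + (-80 - 45))**2) = 1/(954133 + (257 - 125)**2) = 1/(954133 + 132**2) = 1/(954133 + 17424) = 1/971557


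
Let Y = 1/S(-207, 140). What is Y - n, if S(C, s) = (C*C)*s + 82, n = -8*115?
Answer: 5519026641/5998942 ≈ 920.00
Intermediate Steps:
n = -920
S(C, s) = 82 + s*C² (S(C, s) = C²*s + 82 = s*C² + 82 = 82 + s*C²)
Y = 1/5998942 (Y = 1/(82 + 140*(-207)²) = 1/(82 + 140*42849) = 1/(82 + 5998860) = 1/5998942 ≈ 1.6670e-7)
Y - n = 1/5998942 - 1*(-920) = 1/5998942 + 920 = 5519026641/5998942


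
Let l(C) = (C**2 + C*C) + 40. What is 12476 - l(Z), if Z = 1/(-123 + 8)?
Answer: 164466098/13225 ≈ 12436.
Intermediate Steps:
Z = -1/115 (Z = 1/(-115) = -1/115 ≈ -0.0086956)
l(C) = 40 + 2*C**2 (l(C) = (C**2 + C**2) + 40 = 2*C**2 + 40 = 40 + 2*C**2)
12476 - l(Z) = 12476 - (40 + 2*(-1/115)**2) = 12476 - (40 + 2*(1/13225)) = 12476 - (40 + 2/13225) = 12476 - 1*529002/13225 = 12476 - 529002/13225 = 164466098/13225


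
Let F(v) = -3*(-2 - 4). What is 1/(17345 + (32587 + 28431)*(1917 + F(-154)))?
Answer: 1/118087175 ≈ 8.4683e-9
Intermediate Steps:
F(v) = 18 (F(v) = -3*(-6) = 18)
1/(17345 + (32587 + 28431)*(1917 + F(-154))) = 1/(17345 + (32587 + 28431)*(1917 + 18)) = 1/(17345 + 61018*1935) = 1/(17345 + 118069830) = 1/118087175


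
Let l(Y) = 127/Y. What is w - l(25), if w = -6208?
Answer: -155327/25 ≈ -6213.1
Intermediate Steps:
w - l(25) = -6208 - 127/25 = -155327/25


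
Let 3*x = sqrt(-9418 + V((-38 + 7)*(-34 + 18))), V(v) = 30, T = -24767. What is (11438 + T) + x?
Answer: -13329 + 2*I*sqrt(2347)/3 ≈ -13329.0 + 32.297*I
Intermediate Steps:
x = 2*I*sqrt(2347)/3 (x = sqrt(-9418 + 30)/3 = sqrt(-9388)/3 = (2*I*sqrt(2347))/3 = 2*I*sqrt(2347)/3 ≈ 32.297*I)
(11438 + T) + x = (11438 - 24767) + 2*I*sqrt(2347)/3 = -13329 + 2*I*sqrt(2347)/3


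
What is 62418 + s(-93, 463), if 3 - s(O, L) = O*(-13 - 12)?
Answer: 60096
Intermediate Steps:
s(O, L) = 3 + 25*O (s(O, L) = 3 - O*(-13 - 12) = 3 - O*(-25) = 3 - (-25)*O = 3 + 25*O)
62418 + s(-93, 463) = 62418 + (3 + 25*(-93)) = 62418 + (3 - 2325) = 62418 - 2322 = 60096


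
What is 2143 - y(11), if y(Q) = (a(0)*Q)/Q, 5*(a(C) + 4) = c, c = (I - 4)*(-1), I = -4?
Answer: 10727/5 ≈ 2145.4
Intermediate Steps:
c = 8 (c = (-4 - 4)*(-1) = -8*(-1) = 8)
a(C) = -12/5 (a(C) = -4 + (⅕)*8 = -4 + 8/5 = -12/5)
y(Q) = -12/5 (y(Q) = (-12*Q/5)/Q = -12/5)
2143 - y(11) = 2143 - 1*(-12/5) = 2143 + 12/5 = 10727/5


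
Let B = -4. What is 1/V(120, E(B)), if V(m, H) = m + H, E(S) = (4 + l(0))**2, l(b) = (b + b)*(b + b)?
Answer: 1/136 ≈ 0.0073529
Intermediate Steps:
l(b) = 4*b**2 (l(b) = (2*b)*(2*b) = 4*b**2)
E(S) = 16 (E(S) = (4 + 4*0**2)**2 = (4 + 4*0)**2 = (4 + 0)**2 = 4**2 = 16)
V(m, H) = H + m
1/V(120, E(B)) = 1/(16 + 120) = 1/136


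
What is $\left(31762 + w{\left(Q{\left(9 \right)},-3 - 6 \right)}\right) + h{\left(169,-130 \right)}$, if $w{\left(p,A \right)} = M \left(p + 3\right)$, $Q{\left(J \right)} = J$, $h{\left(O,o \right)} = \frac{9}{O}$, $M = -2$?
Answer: $\frac{5363731}{169} \approx 31738.0$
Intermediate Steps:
$w{\left(p,A \right)} = -6 - 2 p$ ($w{\left(p,A \right)} = - 2 \left(p + 3\right) = - 2 \left(3 + p\right) = -6 - 2 p$)
$\left(31762 + w{\left(Q{\left(9 \right)},-3 - 6 \right)}\right) + h{\left(169,-130 \right)} = \left(31762 - 24\right) + \frac{9}{169} = 31738 + \frac{9}{169} = \frac{5363731}{169}$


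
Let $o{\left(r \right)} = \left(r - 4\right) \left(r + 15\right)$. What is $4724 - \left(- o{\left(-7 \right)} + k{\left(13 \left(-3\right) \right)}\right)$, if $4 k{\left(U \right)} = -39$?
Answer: $\frac{18583}{4} \approx 4645.8$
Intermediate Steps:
$o{\left(r \right)} = \left(-4 + r\right) \left(15 + r\right)$
$k{\left(U \right)} = - \frac{39}{4}$ ($k{\left(U \right)} = \frac{1}{4} \left(-39\right) = - \frac{39}{4}$)
$4724 - \left(- o{\left(-7 \right)} + k{\left(13 \left(-3\right) \right)}\right) = 4724 + \left(\left(-60 + \left(-7\right)^{2} + 11 \left(-7\right)\right) - - \frac{39}{4}\right) = 4724 + \left(\left(-60 + 49 - 77\right) + \frac{39}{4}\right) = 4724 + \left(-88 + \frac{39}{4}\right) = 4724 - \frac{313}{4} = \frac{18583}{4}$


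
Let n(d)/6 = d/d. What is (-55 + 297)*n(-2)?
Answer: 1452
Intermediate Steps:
n(d) = 6 (n(d) = 6*(d/d) = 6*1 = 6)
(-55 + 297)*n(-2) = (-55 + 297)*6 = 242*6 = 1452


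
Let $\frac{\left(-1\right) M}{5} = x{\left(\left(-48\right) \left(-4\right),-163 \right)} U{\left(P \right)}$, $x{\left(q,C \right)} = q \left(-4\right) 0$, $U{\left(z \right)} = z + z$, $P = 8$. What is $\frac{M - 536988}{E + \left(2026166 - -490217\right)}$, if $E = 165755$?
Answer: $- \frac{89498}{447023} \approx -0.20021$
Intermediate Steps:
$U{\left(z \right)} = 2 z$
$x{\left(q,C \right)} = 0$ ($x{\left(q,C \right)} = - 4 q 0 = 0$)
$M = 0$ ($M = - 5 \cdot 0 \cdot 2 \cdot 8 = - 5 \cdot 0 \cdot 16 = \left(-5\right) 0 = 0$)
$\frac{M - 536988}{E + \left(2026166 - -490217\right)} = \frac{0 - 536988}{165755 + \left(2026166 - -490217\right)} = - \frac{536988}{165755 + \left(2026166 + 490217\right)} = - \frac{536988}{165755 + 2516383} = - \frac{536988}{2682138} = \left(-536988\right) \frac{1}{2682138} = - \frac{89498}{447023}$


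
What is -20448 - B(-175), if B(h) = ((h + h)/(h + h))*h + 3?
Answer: -20276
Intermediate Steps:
B(h) = 3 + h (B(h) = ((2*h)/((2*h)))*h + 3 = ((2*h)*(1/(2*h)))*h + 3 = 1*h + 3 = h + 3 = 3 + h)
-20448 - B(-175) = -20448 - (3 - 175) = -20448 - 1*(-172) = -20448 + 172 = -20276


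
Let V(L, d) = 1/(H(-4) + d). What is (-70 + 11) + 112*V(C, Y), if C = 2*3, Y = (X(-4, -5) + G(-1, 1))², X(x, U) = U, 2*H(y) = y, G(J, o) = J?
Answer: -947/17 ≈ -55.706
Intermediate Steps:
H(y) = y/2
Y = 36 (Y = (-5 - 1)² = (-6)² = 36)
C = 6
V(L, d) = 1/(-2 + d) (V(L, d) = 1/((½)*(-4) + d) = 1/(-2 + d))
(-70 + 11) + 112*V(C, Y) = (-70 + 11) + 112/(-2 + 36) = -59 + 112/34 = -59 + 112*(1/34) = -59 + 56/17 = -947/17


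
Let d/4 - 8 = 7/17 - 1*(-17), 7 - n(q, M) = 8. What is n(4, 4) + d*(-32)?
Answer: -55313/17 ≈ -3253.7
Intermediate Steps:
n(q, M) = -1 (n(q, M) = 7 - 1*8 = 7 - 8 = -1)
d = 1728/17 (d = 32 + 4*(7/17 - 1*(-17)) = 32 + 4*(7*(1/17) + 17) = 32 + 4*(7/17 + 17) = 32 + 4*(296/17) = 32 + 1184/17 = 1728/17 ≈ 101.65)
n(4, 4) + d*(-32) = -1 + (1728/17)*(-32) = -1 - 55296/17 = -55313/17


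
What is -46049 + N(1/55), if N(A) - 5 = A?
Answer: -2532419/55 ≈ -46044.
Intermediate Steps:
N(A) = 5 + A
-46049 + N(1/55) = -46049 + (5 + 1/55) = -46049 + 276/55 = -2532419/55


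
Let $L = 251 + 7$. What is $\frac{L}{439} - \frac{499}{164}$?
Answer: $- \frac{176749}{71996} \approx -2.455$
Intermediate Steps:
$L = 258$
$\frac{L}{439} - \frac{499}{164} = \frac{258}{439} - \frac{499}{164} = - \frac{176749}{71996}$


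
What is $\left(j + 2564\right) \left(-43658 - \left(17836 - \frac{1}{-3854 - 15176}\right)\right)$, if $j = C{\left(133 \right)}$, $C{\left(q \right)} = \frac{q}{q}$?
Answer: $- \frac{600328411173}{3806} \approx -1.5773 \cdot 10^{8}$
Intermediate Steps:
$C{\left(q \right)} = 1$
$j = 1$
$\left(j + 2564\right) \left(-43658 - \left(17836 - \frac{1}{-3854 - 15176}\right)\right) = \left(1 + 2564\right) \left(-43658 - \left(17836 - \frac{1}{-3854 - 15176}\right)\right) = 2565 \left(-43658 - \left(17836 + \frac{1}{19030}\right)\right) = 2565 \left(-43658 - \frac{339419081}{19030}\right) = 2565 \left(- \frac{1170230821}{19030}\right) = - \frac{600328411173}{3806}$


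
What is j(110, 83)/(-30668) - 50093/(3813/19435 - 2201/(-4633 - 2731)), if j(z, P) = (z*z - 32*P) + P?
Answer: -19988005918141779/197544763196 ≈ -1.0118e+5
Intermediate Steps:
j(z, P) = z**2 - 31*P (j(z, P) = (z**2 - 32*P) + P = z**2 - 31*P)
j(110, 83)/(-30668) - 50093/(3813/19435 - 2201/(-4633 - 2731)) = (110**2 - 31*83)/(-30668) - 50093/(3813/19435 - 2201/(-4633 - 2731)) = (12100 - 2573)*(-1/30668) - 50093/(3813*(1/19435) - 2201/(-7364)) = 9527*(-1/30668) - 50093/(3813/19435 - 2201*(-1/7364)) = -9527/30668 - 50093/(3813/19435 + 2201/7364) = -9527/30668 - 50093/70855367/143119340 = -9527/30668 - 50093*143119340/70855367 = -9527/30668 - 7169277098620/70855367 = -19988005918141779/197544763196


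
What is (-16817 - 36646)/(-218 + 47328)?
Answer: -53463/47110 ≈ -1.1349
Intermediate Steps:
(-16817 - 36646)/(-218 + 47328) = -53463/47110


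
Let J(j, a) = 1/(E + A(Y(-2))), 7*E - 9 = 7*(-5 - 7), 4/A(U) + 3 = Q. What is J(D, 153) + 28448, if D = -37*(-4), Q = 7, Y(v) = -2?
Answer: 1934457/68 ≈ 28448.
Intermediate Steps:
A(U) = 1 (A(U) = 4/(-3 + 7) = 4/4 = 4*(¼) = 1)
E = -75/7 (E = 9/7 + (7*(-5 - 7))/7 = 9/7 + (7*(-12))/7 = 9/7 + (⅐)*(-84) = 9/7 - 12 = -75/7 ≈ -10.714)
D = 148
J(j, a) = -7/68 (J(j, a) = 1/(-75/7 + 1) = 1/(-68/7) = -7/68)
J(D, 153) + 28448 = -7/68 + 28448 = 1934457/68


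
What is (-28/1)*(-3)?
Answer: 84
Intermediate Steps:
(-28/1)*(-3) = (1*(-28))*(-3) = -28*(-3) = 84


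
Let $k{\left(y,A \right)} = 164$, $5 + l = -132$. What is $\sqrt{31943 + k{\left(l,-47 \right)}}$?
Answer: $\sqrt{32107} \approx 179.18$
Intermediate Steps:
$l = -137$ ($l = -5 - 132 = -137$)
$\sqrt{31943 + k{\left(l,-47 \right)}} = \sqrt{31943 + 164} = \sqrt{32107}$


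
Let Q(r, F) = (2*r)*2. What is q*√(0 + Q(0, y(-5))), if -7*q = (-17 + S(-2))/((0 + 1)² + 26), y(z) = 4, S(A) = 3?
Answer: 0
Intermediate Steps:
Q(r, F) = 4*r
q = 2/27 (q = -(-17 + 3)/(7*((0 + 1)² + 26)) = -(-2)/(1² + 26) = -(-2)/(1 + 26) = -(-2)/27 = -⅐*(-14/27) = 2/27 ≈ 0.074074)
q*√(0 + Q(0, y(-5))) = 2*√(0 + 4*0)/27 = 2*√(0 + 0)/27 = 2*√0/27 = (2/27)*0 = 0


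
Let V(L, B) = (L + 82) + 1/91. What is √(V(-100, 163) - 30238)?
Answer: I*√250549845/91 ≈ 173.94*I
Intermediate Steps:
V(L, B) = 7463/91 + L (V(L, B) = (82 + L) + 1/91 = 7463/91 + L)
√(V(-100, 163) - 30238) = √((7463/91 - 100) - 30238) = √(-1637/91 - 30238) = √(-2753295/91) = I*√250549845/91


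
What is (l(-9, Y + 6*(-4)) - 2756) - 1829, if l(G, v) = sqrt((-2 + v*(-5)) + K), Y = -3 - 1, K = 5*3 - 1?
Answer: -4585 + 2*sqrt(38) ≈ -4572.7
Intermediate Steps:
K = 14 (K = 15 - 1 = 14)
Y = -4
l(G, v) = sqrt(12 - 5*v) (l(G, v) = sqrt((-2 + v*(-5)) + 14) = sqrt((-2 - 5*v) + 14) = sqrt(12 - 5*v))
(l(-9, Y + 6*(-4)) - 2756) - 1829 = (sqrt(12 - 5*(-4 + 6*(-4))) - 2756) - 1829 = (sqrt(12 - 5*(-4 - 24)) - 2756) - 1829 = (sqrt(12 - 5*(-28)) - 2756) - 1829 = (sqrt(12 + 140) - 2756) - 1829 = (sqrt(152) - 2756) - 1829 = (2*sqrt(38) - 2756) - 1829 = (-2756 + 2*sqrt(38)) - 1829 = -4585 + 2*sqrt(38)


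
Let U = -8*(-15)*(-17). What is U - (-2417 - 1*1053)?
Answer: 1430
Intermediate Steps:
U = -2040 (U = 120*(-17) = -2040)
U - (-2417 - 1*1053) = -2040 - (-2417 - 1*1053) = -2040 - (-2417 - 1053) = -2040 - 1*(-3470) = -2040 + 3470 = 1430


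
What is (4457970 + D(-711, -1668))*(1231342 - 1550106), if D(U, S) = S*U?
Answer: -1799077877352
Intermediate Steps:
(4457970 + D(-711, -1668))*(1231342 - 1550106) = (4457970 - 1668*(-711))*(1231342 - 1550106) = (4457970 + 1185948)*(-318764) = 5643918*(-318764) = -1799077877352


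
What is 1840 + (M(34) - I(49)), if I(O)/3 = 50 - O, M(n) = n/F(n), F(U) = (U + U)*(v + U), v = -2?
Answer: 117569/64 ≈ 1837.0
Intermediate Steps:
F(U) = 2*U*(-2 + U) (F(U) = (U + U)*(-2 + U) = (2*U)*(-2 + U) = 2*U*(-2 + U))
M(n) = 1/(2*(-2 + n)) (M(n) = n/((2*n*(-2 + n))) = n*(1/(2*n*(-2 + n))) = 1/(2*(-2 + n)))
I(O) = 150 - 3*O (I(O) = 3*(50 - O) = 150 - 3*O)
1840 + (M(34) - I(49)) = 1840 + (1/(2*(-2 + 34)) - (150 - 3*49)) = 1840 + ((½)/32 - (150 - 147)) = 1840 + ((½)*(1/32) - 1*3) = 1840 + (1/64 - 3) = 1840 - 191/64 = 117569/64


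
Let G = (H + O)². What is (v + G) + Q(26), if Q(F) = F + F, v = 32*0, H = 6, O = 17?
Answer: 581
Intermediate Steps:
v = 0
G = 529 (G = (6 + 17)² = 23² = 529)
Q(F) = 2*F
(v + G) + Q(26) = (0 + 529) + 2*26 = 529 + 52 = 581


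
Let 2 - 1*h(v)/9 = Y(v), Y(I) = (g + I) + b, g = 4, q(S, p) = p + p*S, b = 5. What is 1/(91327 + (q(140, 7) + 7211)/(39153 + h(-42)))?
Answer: 19734/1802251117 ≈ 1.0950e-5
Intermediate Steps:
q(S, p) = p + S*p
Y(I) = 9 + I (Y(I) = (4 + I) + 5 = 9 + I)
h(v) = -63 - 9*v (h(v) = 18 - 9*(9 + v) = 18 + (-81 - 9*v) = -63 - 9*v)
1/(91327 + (q(140, 7) + 7211)/(39153 + h(-42))) = 1/(91327 + (7*(1 + 140) + 7211)/(39153 + (-63 - 9*(-42)))) = 1/(91327 + (7*141 + 7211)/(39153 + (-63 + 378))) = 1/(91327 + (987 + 7211)/(39153 + 315)) = 1/(91327 + 8198/39468) = 1/(91327 + 8198*(1/39468)) = 1/(91327 + 4099/19734) = 1/(1802251117/19734) = 19734/1802251117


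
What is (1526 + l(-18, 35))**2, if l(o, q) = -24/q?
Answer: 2850064996/1225 ≈ 2.3266e+6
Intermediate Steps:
(1526 + l(-18, 35))**2 = (1526 - 24/35)**2 = (53386/35)**2 = 2850064996/1225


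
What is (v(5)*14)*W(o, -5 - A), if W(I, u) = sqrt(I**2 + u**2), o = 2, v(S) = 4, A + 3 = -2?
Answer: 112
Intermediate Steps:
A = -5 (A = -3 - 2 = -5)
(v(5)*14)*W(o, -5 - A) = (4*14)*sqrt(2**2 + (-5 - 1*(-5))**2) = 56*sqrt(4 + (-5 + 5)**2) = 56*sqrt(4 + 0**2) = 56*sqrt(4 + 0) = 56*sqrt(4) = 56*2 = 112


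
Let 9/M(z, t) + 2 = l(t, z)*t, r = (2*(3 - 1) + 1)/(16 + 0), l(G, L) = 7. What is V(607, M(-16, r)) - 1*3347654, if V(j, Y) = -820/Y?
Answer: -40172053/12 ≈ -3.3477e+6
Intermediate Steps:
r = 5/16 (r = (2*2 + 1)/16 = (4 + 1)*(1/16) = 5*(1/16) = 5/16 ≈ 0.31250)
M(z, t) = 9/(-2 + 7*t)
V(607, M(-16, r)) - 1*3347654 = -820/(9/(-2 + 7*(5/16))) - 1*3347654 = -820/(9/(-2 + 35/16)) - 3347654 = -820/(9/(3/16)) - 3347654 = -820/(9*(16/3)) - 3347654 = -820/48 - 3347654 = -820*1/48 - 3347654 = -205/12 - 3347654 = -40172053/12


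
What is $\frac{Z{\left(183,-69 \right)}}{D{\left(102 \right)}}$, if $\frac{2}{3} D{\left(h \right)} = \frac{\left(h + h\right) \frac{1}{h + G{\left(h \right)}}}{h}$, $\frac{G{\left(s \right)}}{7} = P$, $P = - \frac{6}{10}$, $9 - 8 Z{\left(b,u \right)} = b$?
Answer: $- \frac{14181}{20} \approx -709.05$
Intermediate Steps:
$Z{\left(b,u \right)} = \frac{9}{8} - \frac{b}{8}$
$P = - \frac{3}{5}$ ($P = \left(-6\right) \frac{1}{10} = - \frac{3}{5} \approx -0.6$)
$G{\left(s \right)} = - \frac{21}{5}$ ($G{\left(s \right)} = 7 \left(- \frac{3}{5}\right) = - \frac{21}{5}$)
$D{\left(h \right)} = \frac{3}{- \frac{21}{5} + h}$ ($D{\left(h \right)} = \frac{3 \frac{\left(h + h\right) \frac{1}{h - \frac{21}{5}}}{h}}{2} = \frac{3 \frac{2 h \frac{1}{- \frac{21}{5} + h}}{h}}{2} = \frac{3 \frac{2}{- \frac{21}{5} + h}}{2} = \frac{3}{- \frac{21}{5} + h}$)
$\frac{Z{\left(183,-69 \right)}}{D{\left(102 \right)}} = \frac{\frac{9}{8} - \frac{183}{8}}{15 \frac{1}{-21 + 5 \cdot 102}} = \frac{\frac{9}{8} - \frac{183}{8}}{15 \frac{1}{-21 + 510}} = - \frac{87}{4 \cdot \frac{15}{489}} = - \frac{87}{4 \cdot 15 \cdot \frac{1}{489}} = - \frac{87}{4 \cdot \frac{5}{163}} = \left(- \frac{87}{4}\right) \frac{163}{5} = - \frac{14181}{20}$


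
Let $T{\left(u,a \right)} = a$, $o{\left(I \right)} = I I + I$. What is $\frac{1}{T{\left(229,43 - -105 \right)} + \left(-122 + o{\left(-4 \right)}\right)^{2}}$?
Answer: $\frac{1}{12248} \approx 8.1646 \cdot 10^{-5}$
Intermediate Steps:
$o{\left(I \right)} = I + I^{2}$ ($o{\left(I \right)} = I^{2} + I = I + I^{2}$)
$\frac{1}{T{\left(229,43 - -105 \right)} + \left(-122 + o{\left(-4 \right)}\right)^{2}} = \frac{1}{\left(43 - -105\right) + \left(-122 - 4 \left(1 - 4\right)\right)^{2}} = \frac{1}{\left(43 + 105\right) + \left(-122 - -12\right)^{2}} = \frac{1}{148 + \left(-122 + 12\right)^{2}} = \frac{1}{148 + \left(-110\right)^{2}} = \frac{1}{148 + 12100} = \frac{1}{12248}$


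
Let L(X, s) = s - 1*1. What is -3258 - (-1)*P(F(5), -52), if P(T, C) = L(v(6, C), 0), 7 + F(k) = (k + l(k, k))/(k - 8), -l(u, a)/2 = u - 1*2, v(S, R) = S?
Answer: -3259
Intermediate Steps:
L(X, s) = -1 + s (L(X, s) = s - 1 = -1 + s)
l(u, a) = 4 - 2*u (l(u, a) = -2*(u - 1*2) = -2*(u - 2) = -2*(-2 + u) = 4 - 2*u)
F(k) = -7 + (4 - k)/(-8 + k) (F(k) = -7 + (k + (4 - 2*k))/(k - 8) = -7 + (4 - k)/(-8 + k))
P(T, C) = -1 (P(T, C) = -1 + 0 = -1)
-3258 - (-1)*P(F(5), -52) = -3258 - (-1)*(-1) = -3258 - 1*1 = -3258 - 1 = -3259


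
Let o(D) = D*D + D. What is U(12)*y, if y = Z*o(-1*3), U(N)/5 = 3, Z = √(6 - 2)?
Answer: 180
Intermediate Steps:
Z = 2 (Z = √4 = 2)
U(N) = 15 (U(N) = 5*3 = 15)
o(D) = D + D² (o(D) = D² + D = D + D²)
y = 12 (y = 2*((-1*3)*(1 - 1*3)) = 2*(-3*(1 - 3)) = 2*(-3*(-2)) = 2*6 = 12)
U(12)*y = 15*12 = 180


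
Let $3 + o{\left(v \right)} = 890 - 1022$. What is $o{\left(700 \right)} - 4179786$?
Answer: $-4179921$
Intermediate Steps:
$o{\left(v \right)} = -135$ ($o{\left(v \right)} = -3 + \left(890 - 1022\right) = -3 - 132 = -135$)
$o{\left(700 \right)} - 4179786 = -135 - 4179786 = -4179921$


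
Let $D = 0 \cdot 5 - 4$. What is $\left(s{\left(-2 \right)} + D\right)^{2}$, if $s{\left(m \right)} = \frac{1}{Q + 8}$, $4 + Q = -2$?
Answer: $\frac{49}{4} \approx 12.25$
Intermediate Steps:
$Q = -6$ ($Q = -4 - 2 = -6$)
$s{\left(m \right)} = \frac{1}{2}$ ($s{\left(m \right)} = \frac{1}{-6 + 8} = \frac{1}{2}$)
$D = -4$ ($D = 0 - 4 = -4$)
$\left(s{\left(-2 \right)} + D\right)^{2} = \left(\frac{1}{2} - 4\right)^{2} = \left(- \frac{7}{2}\right)^{2} = \frac{49}{4}$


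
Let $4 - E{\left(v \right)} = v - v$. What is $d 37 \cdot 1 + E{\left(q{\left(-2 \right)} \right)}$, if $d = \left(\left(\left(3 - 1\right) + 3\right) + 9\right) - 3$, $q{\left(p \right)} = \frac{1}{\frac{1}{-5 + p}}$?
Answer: $411$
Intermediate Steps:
$q{\left(p \right)} = -5 + p$
$d = 11$ ($d = \left(\left(2 + 3\right) + 9\right) - 3 = \left(5 + 9\right) - 3 = 14 - 3 = 11$)
$E{\left(v \right)} = 4$ ($E{\left(v \right)} = 4 - \left(v - v\right) = 4 - 0 = 4 + 0 = 4$)
$d 37 \cdot 1 + E{\left(q{\left(-2 \right)} \right)} = 11 \cdot 37 \cdot 1 + 4 = 11 \cdot 37 + 4 = 407 + 4 = 411$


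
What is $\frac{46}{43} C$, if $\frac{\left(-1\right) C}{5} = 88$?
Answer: $- \frac{20240}{43} \approx -470.7$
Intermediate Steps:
$C = -440$ ($C = \left(-5\right) 88 = -440$)
$\frac{46}{43} C = \frac{46}{43} \left(-440\right) = - \frac{20240}{43}$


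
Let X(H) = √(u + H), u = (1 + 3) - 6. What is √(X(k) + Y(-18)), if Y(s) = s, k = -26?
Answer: √(-18 + 2*I*√7) ≈ 0.61712 + 4.2873*I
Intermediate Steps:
u = -2 (u = 4 - 6 = -2)
X(H) = √(-2 + H)
√(X(k) + Y(-18)) = √(√(-2 - 26) - 18) = √(√(-28) - 18) = √(2*I*√7 - 18) = √(-18 + 2*I*√7)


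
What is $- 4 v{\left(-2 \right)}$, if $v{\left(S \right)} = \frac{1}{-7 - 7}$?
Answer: $\frac{2}{7} \approx 0.28571$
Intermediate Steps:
$v{\left(S \right)} = - \frac{1}{14}$ ($v{\left(S \right)} = \frac{1}{-14} = - \frac{1}{14}$)
$- 4 v{\left(-2 \right)} = \left(-4\right) \left(- \frac{1}{14}\right) = \frac{2}{7}$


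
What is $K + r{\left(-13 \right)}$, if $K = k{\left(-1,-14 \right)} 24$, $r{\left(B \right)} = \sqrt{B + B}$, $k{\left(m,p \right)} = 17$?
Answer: $408 + i \sqrt{26} \approx 408.0 + 5.099 i$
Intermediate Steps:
$r{\left(B \right)} = \sqrt{2} \sqrt{B}$ ($r{\left(B \right)} = \sqrt{2 B} = \sqrt{2} \sqrt{B}$)
$K = 408$ ($K = 17 \cdot 24 = 408$)
$K + r{\left(-13 \right)} = 408 + \sqrt{2} \sqrt{-13} = 408 + \sqrt{2} i \sqrt{13} = 408 + i \sqrt{26}$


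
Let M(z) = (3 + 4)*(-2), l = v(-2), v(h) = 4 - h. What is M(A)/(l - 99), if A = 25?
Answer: 14/93 ≈ 0.15054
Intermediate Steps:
l = 6 (l = 4 - 1*(-2) = 4 + 2 = 6)
M(z) = -14 (M(z) = 7*(-2) = -14)
M(A)/(l - 99) = -14/(6 - 99) = -14/(-93) = -14*(-1/93) = 14/93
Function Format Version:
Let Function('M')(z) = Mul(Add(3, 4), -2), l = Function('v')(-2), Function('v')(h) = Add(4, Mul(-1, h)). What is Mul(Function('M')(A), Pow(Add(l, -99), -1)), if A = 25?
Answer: Rational(14, 93) ≈ 0.15054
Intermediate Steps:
l = 6 (l = Add(4, Mul(-1, -2)) = Add(4, 2) = 6)
Function('M')(z) = -14 (Function('M')(z) = Mul(7, -2) = -14)
Mul(Function('M')(A), Pow(Add(l, -99), -1)) = Mul(-14, Pow(Add(6, -99), -1)) = Mul(-14, Pow(-93, -1)) = Mul(-14, Rational(-1, 93)) = Rational(14, 93)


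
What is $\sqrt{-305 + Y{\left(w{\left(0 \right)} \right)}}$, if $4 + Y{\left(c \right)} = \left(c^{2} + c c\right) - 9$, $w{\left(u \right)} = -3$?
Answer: $10 i \sqrt{3} \approx 17.32 i$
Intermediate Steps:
$Y{\left(c \right)} = -13 + 2 c^{2}$ ($Y{\left(c \right)} = -4 - \left(9 - c^{2} - c c\right) = -4 + \left(\left(c^{2} + c^{2}\right) - 9\right) = -4 + \left(2 c^{2} - 9\right) = -4 + \left(-9 + 2 c^{2}\right) = -13 + 2 c^{2}$)
$\sqrt{-305 + Y{\left(w{\left(0 \right)} \right)}} = \sqrt{-305 - \left(13 - 2 \left(-3\right)^{2}\right)} = \sqrt{-305 + \left(-13 + 2 \cdot 9\right)} = \sqrt{-305 + \left(-13 + 18\right)} = \sqrt{-305 + 5} = \sqrt{-300} = 10 i \sqrt{3}$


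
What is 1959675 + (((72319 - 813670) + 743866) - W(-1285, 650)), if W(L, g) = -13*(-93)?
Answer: 1960981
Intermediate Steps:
W(L, g) = 1209
1959675 + (((72319 - 813670) + 743866) - W(-1285, 650)) = 1959675 + (((72319 - 813670) + 743866) - 1*1209) = 1959675 + ((-741351 + 743866) - 1209) = 1959675 + (2515 - 1209) = 1959675 + 1306 = 1960981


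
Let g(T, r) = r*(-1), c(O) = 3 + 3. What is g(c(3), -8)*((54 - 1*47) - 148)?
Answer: -1128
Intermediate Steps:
c(O) = 6
g(T, r) = -r
g(c(3), -8)*((54 - 1*47) - 148) = (-1*(-8))*((54 - 1*47) - 148) = 8*((54 - 47) - 148) = 8*(7 - 148) = 8*(-141) = -1128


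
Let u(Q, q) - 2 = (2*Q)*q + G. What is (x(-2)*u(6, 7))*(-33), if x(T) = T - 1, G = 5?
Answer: 9009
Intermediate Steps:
x(T) = -1 + T
u(Q, q) = 7 + 2*Q*q (u(Q, q) = 2 + ((2*Q)*q + 5) = 2 + (2*Q*q + 5) = 2 + (5 + 2*Q*q) = 7 + 2*Q*q)
(x(-2)*u(6, 7))*(-33) = ((-1 - 2)*(7 + 2*6*7))*(-33) = -3*(7 + 84)*(-33) = -3*91*(-33) = -273*(-33) = 9009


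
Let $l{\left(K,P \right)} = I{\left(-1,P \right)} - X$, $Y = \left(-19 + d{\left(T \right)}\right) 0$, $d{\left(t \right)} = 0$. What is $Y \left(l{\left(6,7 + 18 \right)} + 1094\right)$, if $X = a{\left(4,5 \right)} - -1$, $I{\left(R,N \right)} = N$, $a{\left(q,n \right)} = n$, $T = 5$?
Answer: $0$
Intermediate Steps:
$X = 6$ ($X = 5 - -1 = 5 + 1 = 6$)
$Y = 0$ ($Y = \left(-19 + 0\right) 0 = \left(-19\right) 0 = 0$)
$l{\left(K,P \right)} = -6 + P$ ($l{\left(K,P \right)} = P - 6 = -6 + P$)
$Y \left(l{\left(6,7 + 18 \right)} + 1094\right) = 0 \left(\left(-6 + \left(7 + 18\right)\right) + 1094\right) = 0 \left(\left(-6 + 25\right) + 1094\right) = 0 \left(19 + 1094\right) = 0 \cdot 1113 = 0$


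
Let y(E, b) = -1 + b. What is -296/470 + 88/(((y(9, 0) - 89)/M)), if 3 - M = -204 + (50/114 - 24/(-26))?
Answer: -316104716/1567215 ≈ -201.70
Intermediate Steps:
M = 152378/741 (M = 3 - (-204 + (50/114 - 24/(-26))) = 3 - (-204 + (50*(1/114) - 24*(-1/26))) = 3 - (-204 + (25/57 + 12/13)) = 3 - (-204 + 1009/741) = 3 - 1*(-150155/741) = 3 + 150155/741 = 152378/741 ≈ 205.64)
-296/470 + 88/(((y(9, 0) - 89)/M)) = -296/470 + 88/((((-1 + 0) - 89)/(152378/741))) = -296*1/470 + 88/(((-1 - 89)*(741/152378))) = -148/235 + 88/((-90*741/152378)) = -148/235 + 88/(-33345/76189) = -148/235 + 88*(-76189/33345) = -148/235 - 6704632/33345 = -316104716/1567215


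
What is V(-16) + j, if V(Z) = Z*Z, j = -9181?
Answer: -8925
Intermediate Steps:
V(Z) = Z**2
V(-16) + j = (-16)**2 - 9181 = 256 - 9181 = -8925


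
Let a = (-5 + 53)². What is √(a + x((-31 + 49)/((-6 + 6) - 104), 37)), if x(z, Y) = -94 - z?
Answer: √1494077/26 ≈ 47.012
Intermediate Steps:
a = 2304 (a = 48² = 2304)
√(a + x((-31 + 49)/((-6 + 6) - 104), 37)) = √(2304 + (-94 - (-31 + 49)/((-6 + 6) - 104))) = √(2304 + (-94 - 18/(0 - 104))) = √(2304 + (-94 - 18/(-104))) = √(2304 + (-94 - 18*(-1)/104)) = √(2304 + (-94 - 1*(-9/52))) = √(2304 + (-94 + 9/52)) = √(2304 - 4879/52) = √(114929/52) = √1494077/26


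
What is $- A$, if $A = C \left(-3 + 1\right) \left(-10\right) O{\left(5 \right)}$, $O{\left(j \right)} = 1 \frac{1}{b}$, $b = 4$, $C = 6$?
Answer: $-30$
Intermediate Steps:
$O{\left(j \right)} = \frac{1}{4}$ ($O{\left(j \right)} = 1 \cdot \frac{1}{4} = \frac{1}{4}$)
$A = 30$ ($A = 6 \left(-3 + 1\right) \left(-10\right) \frac{1}{4} = 6 \left(-2\right) \left(-10\right) \frac{1}{4} = \left(-12\right) \left(-10\right) \frac{1}{4} = 120 \cdot \frac{1}{4} = 30$)
$- A = \left(-1\right) 30 = -30$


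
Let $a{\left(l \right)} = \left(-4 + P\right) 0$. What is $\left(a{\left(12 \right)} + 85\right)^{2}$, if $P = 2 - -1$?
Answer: $7225$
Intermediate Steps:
$P = 3$ ($P = 2 + 1 = 3$)
$a{\left(l \right)} = 0$ ($a{\left(l \right)} = \left(-4 + 3\right) 0 = \left(-1\right) 0 = 0$)
$\left(a{\left(12 \right)} + 85\right)^{2} = \left(0 + 85\right)^{2} = 85^{2} = 7225$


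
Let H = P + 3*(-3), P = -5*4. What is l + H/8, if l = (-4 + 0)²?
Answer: 99/8 ≈ 12.375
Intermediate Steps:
P = -20
l = 16 (l = (-4)² = 16)
H = -29 (H = -20 + 3*(-3) = -20 - 9 = -29)
l + H/8 = 16 - 29/8 = 99/8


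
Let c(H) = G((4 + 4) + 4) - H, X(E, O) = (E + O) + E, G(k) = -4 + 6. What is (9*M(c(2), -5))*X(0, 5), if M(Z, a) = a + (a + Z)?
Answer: -450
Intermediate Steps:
G(k) = 2
X(E, O) = O + 2*E
c(H) = 2 - H
M(Z, a) = Z + 2*a (M(Z, a) = a + (Z + a) = Z + 2*a)
(9*M(c(2), -5))*X(0, 5) = (9*((2 - 1*2) + 2*(-5)))*(5 + 2*0) = (9*((2 - 2) - 10))*(5 + 0) = (9*(0 - 10))*5 = (9*(-10))*5 = -90*5 = -450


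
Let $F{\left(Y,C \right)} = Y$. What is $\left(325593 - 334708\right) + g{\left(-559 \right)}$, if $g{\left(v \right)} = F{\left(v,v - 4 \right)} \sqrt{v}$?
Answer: $-9115 - 559 i \sqrt{559} \approx -9115.0 - 13217.0 i$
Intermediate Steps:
$g{\left(v \right)} = v^{\frac{3}{2}}$ ($g{\left(v \right)} = v \sqrt{v} = v^{\frac{3}{2}}$)
$\left(325593 - 334708\right) + g{\left(-559 \right)} = \left(325593 - 334708\right) + \left(-559\right)^{\frac{3}{2}} = -9115 - 559 i \sqrt{559}$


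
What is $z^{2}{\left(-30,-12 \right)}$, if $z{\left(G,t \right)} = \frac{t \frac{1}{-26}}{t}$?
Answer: $\frac{1}{676} \approx 0.0014793$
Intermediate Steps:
$z{\left(G,t \right)} = - \frac{1}{26}$ ($z{\left(G,t \right)} = \frac{t \left(- \frac{1}{26}\right)}{t} = \frac{\left(- \frac{1}{26}\right) t}{t} = - \frac{1}{26}$)
$z^{2}{\left(-30,-12 \right)} = \left(- \frac{1}{26}\right)^{2} = \frac{1}{676}$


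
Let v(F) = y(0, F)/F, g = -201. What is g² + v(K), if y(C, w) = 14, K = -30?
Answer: 606008/15 ≈ 40401.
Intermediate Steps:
v(F) = 14/F
g² + v(K) = (-201)² + 14/(-30) = 40401 + 14*(-1/30) = 40401 - 7/15 = 606008/15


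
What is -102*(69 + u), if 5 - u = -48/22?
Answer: -85476/11 ≈ -7770.5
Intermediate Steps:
u = 79/11 (u = 5 - (-48)/22 = 5 - 1*(-24/11) = 5 + 24/11 = 79/11 ≈ 7.1818)
-102*(69 + u) = -102*(69 + 79/11) = -102*838/11 = -85476/11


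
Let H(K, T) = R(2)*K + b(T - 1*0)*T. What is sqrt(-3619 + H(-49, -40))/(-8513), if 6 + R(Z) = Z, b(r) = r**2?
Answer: -I*sqrt(67423)/8513 ≈ -0.030502*I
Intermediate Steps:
R(Z) = -6 + Z
H(K, T) = T**3 - 4*K (H(K, T) = (-6 + 2)*K + (T - 1*0)**2*T = -4*K + (T + 0)**2*T = -4*K + T**2*T = -4*K + T**3 = T**3 - 4*K)
sqrt(-3619 + H(-49, -40))/(-8513) = sqrt(-3619 + ((-40)**3 - 4*(-49)))/(-8513) = sqrt(-3619 + (-64000 + 196))*(-1/8513) = sqrt(-3619 - 63804)*(-1/8513) = sqrt(-67423)*(-1/8513) = (I*sqrt(67423))*(-1/8513) = -I*sqrt(67423)/8513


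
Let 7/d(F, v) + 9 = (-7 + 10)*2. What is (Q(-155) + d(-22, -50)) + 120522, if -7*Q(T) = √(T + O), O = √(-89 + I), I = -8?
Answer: 361559/3 - √(-155 + I*√97)/7 ≈ 1.2052e+5 - 1.7795*I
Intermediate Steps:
d(F, v) = -7/3 (d(F, v) = 7/(-9 + (-7 + 10)*2) = 7/(-9 + 3*2) = 7/(-9 + 6) = 7/(-3) = 7*(-⅓) = -7/3)
O = I*√97 (O = √(-89 - 8) = √(-97) = I*√97 ≈ 9.8489*I)
Q(T) = -√(T + I*√97)/7
(Q(-155) + d(-22, -50)) + 120522 = (-√(-155 + I*√97)/7 - 7/3) + 120522 = (-7/3 - √(-155 + I*√97)/7) + 120522 = 361559/3 - √(-155 + I*√97)/7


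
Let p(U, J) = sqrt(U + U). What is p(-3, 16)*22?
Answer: 22*I*sqrt(6) ≈ 53.889*I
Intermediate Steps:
p(U, J) = sqrt(2)*sqrt(U) (p(U, J) = sqrt(2*U) = sqrt(2)*sqrt(U))
p(-3, 16)*22 = (sqrt(2)*sqrt(-3))*22 = (sqrt(2)*(I*sqrt(3)))*22 = (I*sqrt(6))*22 = 22*I*sqrt(6)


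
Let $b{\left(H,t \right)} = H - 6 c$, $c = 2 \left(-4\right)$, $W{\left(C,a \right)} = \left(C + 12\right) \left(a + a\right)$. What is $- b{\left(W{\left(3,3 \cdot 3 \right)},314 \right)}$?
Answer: $-318$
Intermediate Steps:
$W{\left(C,a \right)} = 2 a \left(12 + C\right)$ ($W{\left(C,a \right)} = \left(12 + C\right) 2 a = 2 a \left(12 + C\right)$)
$c = -8$
$b{\left(H,t \right)} = 48 + H$ ($b{\left(H,t \right)} = H - -48 = H + 48 = 48 + H$)
$- b{\left(W{\left(3,3 \cdot 3 \right)},314 \right)} = - (48 + 2 \cdot 3 \cdot 3 \left(12 + 3\right)) = - (48 + 2 \cdot 9 \cdot 15) = - (48 + 270) = \left(-1\right) 318 = -318$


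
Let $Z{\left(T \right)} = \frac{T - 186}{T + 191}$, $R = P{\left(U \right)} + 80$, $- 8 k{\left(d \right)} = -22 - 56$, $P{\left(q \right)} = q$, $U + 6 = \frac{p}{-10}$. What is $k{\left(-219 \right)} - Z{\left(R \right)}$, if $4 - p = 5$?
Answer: $\frac{107865}{10604} \approx 10.172$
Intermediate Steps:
$p = -1$ ($p = 4 - 5 = -1$)
$U = - \frac{59}{10}$ ($U = -6 - \frac{1}{-10} = -6 - - \frac{1}{10} = -6 + \frac{1}{10} = - \frac{59}{10} \approx -5.9$)
$k{\left(d \right)} = \frac{39}{4}$ ($k{\left(d \right)} = - \frac{-22 - 56}{8} = \left(- \frac{1}{8}\right) \left(-78\right) = \frac{39}{4}$)
$R = \frac{741}{10}$ ($R = - \frac{59}{10} + 80 = \frac{741}{10} \approx 74.1$)
$Z{\left(T \right)} = \frac{-186 + T}{191 + T}$
$k{\left(-219 \right)} - Z{\left(R \right)} = \frac{39}{4} - \frac{-186 + \frac{741}{10}}{191 + \frac{741}{10}} = \frac{39}{4} - \frac{1}{\frac{2651}{10}} \left(- \frac{1119}{10}\right) = \frac{39}{4} - \frac{10}{2651} \left(- \frac{1119}{10}\right) = \frac{39}{4} - - \frac{1119}{2651} = \frac{39}{4} + \frac{1119}{2651} = \frac{107865}{10604}$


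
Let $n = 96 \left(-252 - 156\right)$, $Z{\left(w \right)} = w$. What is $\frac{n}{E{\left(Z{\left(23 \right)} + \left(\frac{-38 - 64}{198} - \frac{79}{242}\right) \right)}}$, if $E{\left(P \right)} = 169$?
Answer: $- \frac{39168}{169} \approx -231.76$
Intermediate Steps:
$n = -39168$ ($n = 96 \left(-408\right) = -39168$)
$\frac{n}{E{\left(Z{\left(23 \right)} + \left(\frac{-38 - 64}{198} - \frac{79}{242}\right) \right)}} = - \frac{39168}{169}$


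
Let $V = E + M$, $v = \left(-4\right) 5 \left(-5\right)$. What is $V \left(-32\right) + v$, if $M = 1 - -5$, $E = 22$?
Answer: $-796$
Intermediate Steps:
$v = 100$ ($v = \left(-20\right) \left(-5\right) = 100$)
$M = 6$ ($M = 1 + 5 = 6$)
$V = 28$ ($V = 22 + 6 = 28$)
$V \left(-32\right) + v = 28 \left(-32\right) + 100 = -896 + 100 = -796$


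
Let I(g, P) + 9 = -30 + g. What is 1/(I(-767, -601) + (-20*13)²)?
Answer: 1/66794 ≈ 1.4971e-5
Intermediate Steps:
I(g, P) = -39 + g (I(g, P) = -9 + (-30 + g) = -39 + g)
1/(I(-767, -601) + (-20*13)²) = 1/((-39 - 767) + (-20*13)²) = 1/(-806 + (-260)²) = 1/(-806 + 67600) = 1/66794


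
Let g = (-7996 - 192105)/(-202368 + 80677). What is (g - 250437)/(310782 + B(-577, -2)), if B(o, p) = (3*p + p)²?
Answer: -15237864433/18913580293 ≈ -0.80566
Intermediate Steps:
B(o, p) = 16*p² (B(o, p) = (4*p)² = 16*p²)
g = 200101/121691 (g = -200101/(-121691) = -200101*(-1/121691) = 200101/121691 ≈ 1.6443)
(g - 250437)/(310782 + B(-577, -2)) = (200101/121691 - 250437)/(310782 + 16*(-2)²) = -30475728866/(121691*(310782 + 16*4)) = -30475728866/(121691*(310782 + 64)) = -30475728866/121691/310846 = -30475728866/121691*1/310846 = -15237864433/18913580293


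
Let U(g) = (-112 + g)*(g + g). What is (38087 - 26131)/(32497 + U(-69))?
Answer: 11956/57475 ≈ 0.20802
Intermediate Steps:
U(g) = 2*g*(-112 + g) (U(g) = (-112 + g)*(2*g) = 2*g*(-112 + g))
(38087 - 26131)/(32497 + U(-69)) = (38087 - 26131)/(32497 + 2*(-69)*(-112 - 69)) = 11956/(32497 + 2*(-69)*(-181)) = 11956/(32497 + 24978) = 11956/57475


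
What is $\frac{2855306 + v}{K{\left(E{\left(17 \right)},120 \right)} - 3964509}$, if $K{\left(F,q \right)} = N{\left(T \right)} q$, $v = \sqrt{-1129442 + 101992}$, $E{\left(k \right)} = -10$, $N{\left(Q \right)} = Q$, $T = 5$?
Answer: $- \frac{2855306}{3963909} - \frac{5 i \sqrt{41098}}{3963909} \approx -0.72033 - 0.00025572 i$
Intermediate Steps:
$v = 5 i \sqrt{41098}$ ($v = \sqrt{-1027450} = 5 i \sqrt{41098} \approx 1013.6 i$)
$K{\left(F,q \right)} = 5 q$
$\frac{2855306 + v}{K{\left(E{\left(17 \right)},120 \right)} - 3964509} = \frac{2855306 + 5 i \sqrt{41098}}{5 \cdot 120 - 3964509} = \frac{2855306 + 5 i \sqrt{41098}}{600 - 3964509} = \frac{2855306 + 5 i \sqrt{41098}}{-3963909} = \left(2855306 + 5 i \sqrt{41098}\right) \left(- \frac{1}{3963909}\right) = - \frac{2855306}{3963909} - \frac{5 i \sqrt{41098}}{3963909}$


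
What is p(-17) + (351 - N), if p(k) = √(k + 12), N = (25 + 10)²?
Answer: -874 + I*√5 ≈ -874.0 + 2.2361*I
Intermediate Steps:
N = 1225 (N = 35² = 1225)
p(k) = √(12 + k)
p(-17) + (351 - N) = √(12 - 17) + (351 - 1*1225) = √(-5) + (351 - 1225) = I*√5 - 874 = -874 + I*√5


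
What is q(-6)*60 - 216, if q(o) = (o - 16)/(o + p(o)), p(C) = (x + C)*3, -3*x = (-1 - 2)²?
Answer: -176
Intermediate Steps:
x = -3 (x = -(-1 - 2)²/3 = -⅓*(-3)² = -⅓*9 = -3)
p(C) = -9 + 3*C (p(C) = (-3 + C)*3 = -9 + 3*C)
q(o) = (-16 + o)/(-9 + 4*o) (q(o) = (o - 16)/(o + (-9 + 3*o)) = (-16 + o)/(-9 + 4*o))
q(-6)*60 - 216 = ((-16 - 6)/(-9 + 4*(-6)))*60 - 216 = (-22/(-9 - 24))*60 - 216 = (-22/(-33))*60 - 216 = -1/33*(-22)*60 - 216 = (⅔)*60 - 216 = 40 - 216 = -176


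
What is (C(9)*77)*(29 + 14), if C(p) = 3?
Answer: 9933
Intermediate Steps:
(C(9)*77)*(29 + 14) = (3*77)*(29 + 14) = 231*43 = 9933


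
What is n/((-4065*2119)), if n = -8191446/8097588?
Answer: 1365241/11625079528530 ≈ 1.1744e-7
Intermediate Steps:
n = -1365241/1349598 (n = -8191446*1/8097588 = -1365241/1349598 ≈ -1.0116)
n/((-4065*2119)) = -1365241/(1349598*((-4065*2119))) = -1365241/1349598/(-8613735) = -1365241/1349598*(-1/8613735) = 1365241/11625079528530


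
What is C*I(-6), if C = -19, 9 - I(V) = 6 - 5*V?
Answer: 513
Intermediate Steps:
I(V) = 3 + 5*V (I(V) = 9 - (6 - 5*V) = 9 + (-6 + 5*V) = 3 + 5*V)
C*I(-6) = -19*(3 + 5*(-6)) = -19*(3 - 30) = -19*(-27) = 513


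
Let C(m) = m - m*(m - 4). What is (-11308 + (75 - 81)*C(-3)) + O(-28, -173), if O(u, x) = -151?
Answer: -11315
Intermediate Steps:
C(m) = m - m*(-4 + m)
(-11308 + (75 - 81)*C(-3)) + O(-28, -173) = (-11308 + (75 - 81)*(-3*(5 - 1*(-3)))) - 151 = (-11308 - (-18)*(5 + 3)) - 151 = (-11308 - (-18)*8) - 151 = (-11308 - 6*(-24)) - 151 = (-11308 + 144) - 151 = -11164 - 151 = -11315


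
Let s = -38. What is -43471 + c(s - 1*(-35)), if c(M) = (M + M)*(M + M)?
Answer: -43435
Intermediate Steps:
c(M) = 4*M**2 (c(M) = (2*M)*(2*M) = 4*M**2)
-43471 + c(s - 1*(-35)) = -43471 + 4*(-38 - 1*(-35))**2 = -43471 + 4*(-38 + 35)**2 = -43471 + 4*(-3)**2 = -43471 + 4*9 = -43471 + 36 = -43435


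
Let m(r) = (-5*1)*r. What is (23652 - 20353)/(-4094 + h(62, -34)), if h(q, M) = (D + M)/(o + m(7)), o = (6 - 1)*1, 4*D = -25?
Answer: -395880/491119 ≈ -0.80608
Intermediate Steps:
D = -25/4 (D = (¼)*(-25) = -25/4 ≈ -6.2500)
m(r) = -5*r
o = 5 (o = 5*1 = 5)
h(q, M) = 5/24 - M/30 (h(q, M) = (-25/4 + M)/(5 - 5*7) = (-25/4 + M)/(5 - 35) = (-25/4 + M)/(-30) = (-25/4 + M)*(-1/30) = 5/24 - M/30)
(23652 - 20353)/(-4094 + h(62, -34)) = (23652 - 20353)/(-4094 + (5/24 - 1/30*(-34))) = 3299/(-4094 + (5/24 + 17/15)) = 3299/(-4094 + 161/120) = 3299/(-491119/120) = 3299*(-120/491119) = -395880/491119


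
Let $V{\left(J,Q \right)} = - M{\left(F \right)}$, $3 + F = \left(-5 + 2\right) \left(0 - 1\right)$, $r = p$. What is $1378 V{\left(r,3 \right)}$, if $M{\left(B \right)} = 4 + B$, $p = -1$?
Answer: $-5512$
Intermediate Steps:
$r = -1$
$F = 0$ ($F = -3 + \left(-5 + 2\right) \left(0 - 1\right) = -3 - -3 = -3 + 3 = 0$)
$V{\left(J,Q \right)} = -4$ ($V{\left(J,Q \right)} = - (4 + 0) = \left(-1\right) 4 = -4$)
$1378 V{\left(r,3 \right)} = 1378 \left(-4\right) = -5512$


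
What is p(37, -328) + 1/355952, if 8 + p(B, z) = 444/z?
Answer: -136507551/14594032 ≈ -9.3537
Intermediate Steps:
p(B, z) = -8 + 444/z
p(37, -328) + 1/355952 = (-8 + 444/(-328)) + 1/355952 = (-8 + 444*(-1/328)) + 1/355952 = (-8 - 111/82) + 1/355952 = -767/82 + 1/355952 = -136507551/14594032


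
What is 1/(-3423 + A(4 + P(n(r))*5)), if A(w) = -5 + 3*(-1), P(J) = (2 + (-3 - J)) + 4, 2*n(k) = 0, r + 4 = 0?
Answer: -1/3431 ≈ -0.00029146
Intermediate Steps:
r = -4 (r = -4 + 0 = -4)
n(k) = 0 (n(k) = (½)*0 = 0)
P(J) = 3 - J (P(J) = (-1 - J) + 4 = 3 - J)
A(w) = -8 (A(w) = -5 - 3 = -8)
1/(-3423 + A(4 + P(n(r))*5)) = 1/(-3423 - 8) = 1/(-3431) = -1/3431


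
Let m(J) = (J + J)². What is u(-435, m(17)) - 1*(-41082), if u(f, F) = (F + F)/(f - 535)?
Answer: 19923614/485 ≈ 41080.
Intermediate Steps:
m(J) = 4*J² (m(J) = (2*J)² = 4*J²)
u(f, F) = 2*F/(-535 + f) (u(f, F) = (2*F)/(-535 + f) = 2*F/(-535 + f))
u(-435, m(17)) - 1*(-41082) = 2*(4*17²)/(-535 - 435) - 1*(-41082) = 2*(4*289)/(-970) + 41082 = 2*1156*(-1/970) + 41082 = -1156/485 + 41082 = 19923614/485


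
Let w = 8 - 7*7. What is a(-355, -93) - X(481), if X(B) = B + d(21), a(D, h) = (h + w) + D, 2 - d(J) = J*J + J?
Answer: -510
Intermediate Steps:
w = -41 (w = 8 - 49 = -41)
d(J) = 2 - J - J² (d(J) = 2 - (J*J + J) = 2 - (J² + J) = 2 - (J + J²) = 2 + (-J - J²) = 2 - J - J²)
a(D, h) = -41 + D + h (a(D, h) = (h - 41) + D = (-41 + h) + D = -41 + D + h)
X(B) = -460 + B (X(B) = B + (2 - 1*21 - 1*21²) = B + (2 - 21 - 1*441) = B + (2 - 21 - 441) = B - 460 = -460 + B)
a(-355, -93) - X(481) = (-41 - 355 - 93) - (-460 + 481) = -489 - 1*21 = -489 - 21 = -510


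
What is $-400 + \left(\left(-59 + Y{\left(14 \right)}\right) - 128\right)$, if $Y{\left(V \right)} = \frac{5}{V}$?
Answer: $- \frac{8213}{14} \approx -586.64$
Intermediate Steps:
$-400 + \left(\left(-59 + Y{\left(14 \right)}\right) - 128\right) = -400 - \left(187 - \frac{5}{14}\right) = -400 + \left(\left(-59 + 5 \cdot \frac{1}{14}\right) - 128\right) = -400 + \left(\left(-59 + \frac{5}{14}\right) - 128\right) = -400 - \frac{2613}{14} = - \frac{8213}{14}$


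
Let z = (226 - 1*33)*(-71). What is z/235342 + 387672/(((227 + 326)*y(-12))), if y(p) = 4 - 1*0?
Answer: 22801298197/130144126 ≈ 175.20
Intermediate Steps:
y(p) = 4 (y(p) = 4 + 0 = 4)
z = -13703 (z = (226 - 33)*(-71) = 193*(-71) = -13703)
z/235342 + 387672/(((227 + 326)*y(-12))) = -13703/235342 + 387672/(((227 + 326)*4)) = -13703*1/235342 + 387672/((553*4)) = -13703/235342 + 387672/2212 = -13703/235342 + 387672*(1/2212) = -13703/235342 + 96918/553 = 22801298197/130144126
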